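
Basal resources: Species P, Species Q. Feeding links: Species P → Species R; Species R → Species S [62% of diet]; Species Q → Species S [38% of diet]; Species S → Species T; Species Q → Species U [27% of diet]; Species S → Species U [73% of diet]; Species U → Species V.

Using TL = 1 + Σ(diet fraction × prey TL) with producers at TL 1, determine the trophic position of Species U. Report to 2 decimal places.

Species R: 1 + 1 = 2
Species S: 1 + (0.62×2 + 0.38×1) = 2.62
Species T: 1 + 2.62 = 3.62
Species U: 1 + (0.27×1 + 0.73×2.62) = 3.1826
Species V: 1 + 3.1826 = 4.1826

3.18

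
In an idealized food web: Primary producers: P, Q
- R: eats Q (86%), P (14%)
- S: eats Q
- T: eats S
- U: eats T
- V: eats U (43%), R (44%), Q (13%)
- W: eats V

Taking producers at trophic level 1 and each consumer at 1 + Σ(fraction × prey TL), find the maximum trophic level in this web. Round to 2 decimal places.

4.73

R: 1 + (0.86×1 + 0.14×1) = 2
S: 1 + 1 = 2
T: 1 + 2 = 3
U: 1 + 3 = 4
V: 1 + (0.43×4 + 0.44×2 + 0.13×1) = 3.73
W: 1 + 3.73 = 4.73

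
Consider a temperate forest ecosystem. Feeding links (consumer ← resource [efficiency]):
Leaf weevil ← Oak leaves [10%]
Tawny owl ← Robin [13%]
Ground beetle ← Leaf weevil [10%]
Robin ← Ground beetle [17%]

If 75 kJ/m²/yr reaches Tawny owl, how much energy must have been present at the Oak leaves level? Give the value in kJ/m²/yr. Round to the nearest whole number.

Cumulative transfer efficiency: 0.1 × 0.1 × 0.17 × 0.13 = 0.000221
Oak leaves energy = 75 / 0.000221 = 339367 kJ/m²/yr

339367 kJ/m²/yr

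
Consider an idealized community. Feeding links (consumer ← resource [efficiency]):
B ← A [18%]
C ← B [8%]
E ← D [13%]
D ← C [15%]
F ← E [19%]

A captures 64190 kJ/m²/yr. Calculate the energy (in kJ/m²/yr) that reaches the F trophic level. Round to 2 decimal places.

B: 64190 × 0.18 = 11554.2 kJ/m²/yr
C: 11554.2 × 0.08 = 924.336 kJ/m²/yr
D: 924.336 × 0.15 = 138.6504 kJ/m²/yr
E: 138.6504 × 0.13 = 18.024552 kJ/m²/yr
F: 18.024552 × 0.19 = 3.42466488 kJ/m²/yr

3.42 kJ/m²/yr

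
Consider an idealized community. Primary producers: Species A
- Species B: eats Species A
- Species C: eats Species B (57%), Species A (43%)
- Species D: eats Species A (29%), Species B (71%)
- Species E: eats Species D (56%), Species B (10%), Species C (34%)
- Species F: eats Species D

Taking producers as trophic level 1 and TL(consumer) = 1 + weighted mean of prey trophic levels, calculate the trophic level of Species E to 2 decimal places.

3.59

Species B: 1 + 1 = 2
Species C: 1 + (0.57×2 + 0.43×1) = 2.57
Species D: 1 + (0.29×1 + 0.71×2) = 2.71
Species E: 1 + (0.56×2.71 + 0.1×2 + 0.34×2.57) = 3.5914
Species F: 1 + 2.71 = 3.71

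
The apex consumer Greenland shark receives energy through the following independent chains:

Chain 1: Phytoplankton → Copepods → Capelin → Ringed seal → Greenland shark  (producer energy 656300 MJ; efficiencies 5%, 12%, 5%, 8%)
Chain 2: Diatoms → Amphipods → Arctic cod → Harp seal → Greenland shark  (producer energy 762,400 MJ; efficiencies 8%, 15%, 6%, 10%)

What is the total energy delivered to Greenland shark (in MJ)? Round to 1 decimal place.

70.6 MJ

Chain 1: 656300 × 0.05 × 0.12 × 0.05 × 0.08 = 15.7512 MJ
Chain 2: 762400 × 0.08 × 0.15 × 0.06 × 0.1 = 54.8928 MJ
Total at Greenland shark: 15.7512 + 54.8928 = 70.644 MJ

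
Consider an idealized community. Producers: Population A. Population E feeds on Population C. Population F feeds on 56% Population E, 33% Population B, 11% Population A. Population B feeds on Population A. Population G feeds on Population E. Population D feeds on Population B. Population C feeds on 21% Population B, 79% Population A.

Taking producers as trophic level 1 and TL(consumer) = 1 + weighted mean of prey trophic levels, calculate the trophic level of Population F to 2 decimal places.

Population B: 1 + 1 = 2
Population C: 1 + (0.21×2 + 0.79×1) = 2.21
Population D: 1 + 2 = 3
Population E: 1 + 2.21 = 3.21
Population F: 1 + (0.56×3.21 + 0.33×2 + 0.11×1) = 3.5676
Population G: 1 + 3.21 = 4.21

3.57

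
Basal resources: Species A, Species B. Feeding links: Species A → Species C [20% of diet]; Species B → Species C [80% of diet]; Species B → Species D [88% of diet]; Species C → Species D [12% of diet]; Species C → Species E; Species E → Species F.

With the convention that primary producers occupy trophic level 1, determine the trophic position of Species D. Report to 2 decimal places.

Species C: 1 + (0.2×1 + 0.8×1) = 2
Species D: 1 + (0.88×1 + 0.12×2) = 2.12
Species E: 1 + 2 = 3
Species F: 1 + 3 = 4

2.12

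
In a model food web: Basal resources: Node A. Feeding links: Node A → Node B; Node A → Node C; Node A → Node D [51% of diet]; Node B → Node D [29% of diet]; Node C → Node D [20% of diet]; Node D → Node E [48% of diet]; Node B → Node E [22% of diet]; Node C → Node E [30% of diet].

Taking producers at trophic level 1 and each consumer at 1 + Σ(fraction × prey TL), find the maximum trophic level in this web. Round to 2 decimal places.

Node B: 1 + 1 = 2
Node C: 1 + 1 = 2
Node D: 1 + (0.51×1 + 0.29×2 + 0.2×2) = 2.49
Node E: 1 + (0.48×2.49 + 0.22×2 + 0.3×2) = 3.2352

3.24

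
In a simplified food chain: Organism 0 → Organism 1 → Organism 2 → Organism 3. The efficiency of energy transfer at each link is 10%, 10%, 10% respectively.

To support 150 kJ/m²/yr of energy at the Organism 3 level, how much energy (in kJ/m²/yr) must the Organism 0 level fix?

150000 kJ/m²/yr

Cumulative transfer efficiency: 0.1 × 0.1 × 0.1 = 0.001
Organism 0 energy = 150 / 0.001 = 150000 kJ/m²/yr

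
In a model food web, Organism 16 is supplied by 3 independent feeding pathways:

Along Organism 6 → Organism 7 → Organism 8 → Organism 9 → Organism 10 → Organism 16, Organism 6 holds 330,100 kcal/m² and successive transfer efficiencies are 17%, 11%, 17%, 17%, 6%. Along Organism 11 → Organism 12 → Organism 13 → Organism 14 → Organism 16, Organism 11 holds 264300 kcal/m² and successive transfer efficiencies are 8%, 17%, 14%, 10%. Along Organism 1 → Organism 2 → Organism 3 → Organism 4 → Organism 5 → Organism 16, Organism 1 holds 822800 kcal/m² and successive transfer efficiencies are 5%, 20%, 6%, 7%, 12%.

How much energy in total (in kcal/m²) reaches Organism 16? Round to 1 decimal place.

65.2 kcal/m²

Via Organism 6: 330100 × 0.17 × 0.11 × 0.17 × 0.17 × 0.06 = 10.70375658 kcal/m²
Via Organism 11: 264300 × 0.08 × 0.17 × 0.14 × 0.1 = 50.32272 kcal/m²
Via Organism 1: 822800 × 0.05 × 0.2 × 0.06 × 0.07 × 0.12 = 4.146912 kcal/m²
Total at Organism 16: 10.70375658 + 50.32272 + 4.146912 = 65.17338858 kcal/m²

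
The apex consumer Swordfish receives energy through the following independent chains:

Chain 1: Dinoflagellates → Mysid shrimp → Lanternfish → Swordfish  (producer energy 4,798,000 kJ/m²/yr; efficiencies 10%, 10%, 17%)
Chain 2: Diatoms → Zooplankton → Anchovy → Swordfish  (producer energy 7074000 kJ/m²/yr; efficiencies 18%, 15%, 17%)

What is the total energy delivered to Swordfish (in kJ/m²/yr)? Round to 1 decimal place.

Chain 1: 4798000 × 0.1 × 0.1 × 0.17 = 8156.6 kJ/m²/yr
Chain 2: 7074000 × 0.18 × 0.15 × 0.17 = 32469.66 kJ/m²/yr
Total at Swordfish: 8156.6 + 32469.66 = 40626.26 kJ/m²/yr

40626.3 kJ/m²/yr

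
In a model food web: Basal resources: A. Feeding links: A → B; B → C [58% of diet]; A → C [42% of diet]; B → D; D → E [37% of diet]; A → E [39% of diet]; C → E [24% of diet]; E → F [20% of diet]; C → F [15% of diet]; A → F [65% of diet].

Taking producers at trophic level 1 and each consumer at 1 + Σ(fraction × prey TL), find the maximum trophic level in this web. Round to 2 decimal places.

B: 1 + 1 = 2
C: 1 + (0.58×2 + 0.42×1) = 2.58
D: 1 + 2 = 3
E: 1 + (0.37×3 + 0.39×1 + 0.24×2.58) = 3.1192
F: 1 + (0.2×3.1192 + 0.15×2.58 + 0.65×1) = 2.66084

3.12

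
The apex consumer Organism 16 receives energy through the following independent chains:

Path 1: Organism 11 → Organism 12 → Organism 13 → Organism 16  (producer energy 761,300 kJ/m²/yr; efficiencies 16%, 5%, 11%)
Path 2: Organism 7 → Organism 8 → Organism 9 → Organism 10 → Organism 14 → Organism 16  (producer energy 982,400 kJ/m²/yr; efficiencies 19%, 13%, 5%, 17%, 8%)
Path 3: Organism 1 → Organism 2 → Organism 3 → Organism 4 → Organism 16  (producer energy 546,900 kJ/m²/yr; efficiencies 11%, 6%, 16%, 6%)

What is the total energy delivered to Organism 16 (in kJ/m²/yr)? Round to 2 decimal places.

721.10 kJ/m²/yr

Path 1: 761300 × 0.16 × 0.05 × 0.11 = 669.944 kJ/m²/yr
Path 2: 982400 × 0.19 × 0.13 × 0.05 × 0.17 × 0.08 = 16.5003904 kJ/m²/yr
Path 3: 546900 × 0.11 × 0.06 × 0.16 × 0.06 = 34.651584 kJ/m²/yr
Total at Organism 16: 669.944 + 16.5003904 + 34.651584 = 721.0959744 kJ/m²/yr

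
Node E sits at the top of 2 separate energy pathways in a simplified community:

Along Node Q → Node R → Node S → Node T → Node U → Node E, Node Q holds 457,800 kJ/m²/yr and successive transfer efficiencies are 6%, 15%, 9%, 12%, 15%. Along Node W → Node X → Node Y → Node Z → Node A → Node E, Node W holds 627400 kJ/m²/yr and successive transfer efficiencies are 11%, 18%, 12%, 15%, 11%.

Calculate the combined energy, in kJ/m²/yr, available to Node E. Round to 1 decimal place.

31.3 kJ/m²/yr

Via Node Q: 457800 × 0.06 × 0.15 × 0.09 × 0.12 × 0.15 = 6.674724 kJ/m²/yr
Via Node W: 627400 × 0.11 × 0.18 × 0.12 × 0.15 × 0.11 = 24.5965896 kJ/m²/yr
Total at Node E: 6.674724 + 24.5965896 = 31.2713136 kJ/m²/yr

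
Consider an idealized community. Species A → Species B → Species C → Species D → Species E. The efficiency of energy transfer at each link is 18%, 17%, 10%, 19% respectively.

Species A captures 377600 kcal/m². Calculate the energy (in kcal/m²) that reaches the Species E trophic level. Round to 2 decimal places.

Species B: 377600 × 0.18 = 67968 kcal/m²
Species C: 67968 × 0.17 = 11554.56 kcal/m²
Species D: 11554.56 × 0.1 = 1155.456 kcal/m²
Species E: 1155.456 × 0.19 = 219.53664 kcal/m²

219.54 kcal/m²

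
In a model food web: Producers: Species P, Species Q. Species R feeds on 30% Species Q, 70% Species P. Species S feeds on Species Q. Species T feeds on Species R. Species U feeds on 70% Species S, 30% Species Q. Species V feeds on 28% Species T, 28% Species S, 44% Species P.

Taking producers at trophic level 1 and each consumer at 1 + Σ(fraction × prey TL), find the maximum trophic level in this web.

Species R: 1 + (0.3×1 + 0.7×1) = 2
Species S: 1 + 1 = 2
Species T: 1 + 2 = 3
Species U: 1 + (0.7×2 + 0.3×1) = 2.7
Species V: 1 + (0.28×3 + 0.28×2 + 0.44×1) = 2.84

3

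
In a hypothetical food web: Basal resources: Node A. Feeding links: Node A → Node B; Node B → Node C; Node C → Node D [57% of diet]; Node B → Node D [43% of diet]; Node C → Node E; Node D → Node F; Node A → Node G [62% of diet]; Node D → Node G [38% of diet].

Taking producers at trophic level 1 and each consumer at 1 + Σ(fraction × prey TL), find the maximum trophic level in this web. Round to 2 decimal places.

Node B: 1 + 1 = 2
Node C: 1 + 2 = 3
Node D: 1 + (0.57×3 + 0.43×2) = 3.57
Node E: 1 + 3 = 4
Node F: 1 + 3.57 = 4.57
Node G: 1 + (0.62×1 + 0.38×3.57) = 2.9766

4.57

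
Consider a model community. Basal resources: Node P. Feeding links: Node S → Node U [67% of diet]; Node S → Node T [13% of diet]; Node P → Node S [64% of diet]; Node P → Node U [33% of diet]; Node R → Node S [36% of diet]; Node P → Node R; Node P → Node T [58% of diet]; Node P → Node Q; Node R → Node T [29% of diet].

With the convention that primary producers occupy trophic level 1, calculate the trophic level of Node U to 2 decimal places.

2.91

Node Q: 1 + 1 = 2
Node R: 1 + 1 = 2
Node S: 1 + (0.36×2 + 0.64×1) = 2.36
Node T: 1 + (0.58×1 + 0.13×2.36 + 0.29×2) = 2.4668
Node U: 1 + (0.67×2.36 + 0.33×1) = 2.9112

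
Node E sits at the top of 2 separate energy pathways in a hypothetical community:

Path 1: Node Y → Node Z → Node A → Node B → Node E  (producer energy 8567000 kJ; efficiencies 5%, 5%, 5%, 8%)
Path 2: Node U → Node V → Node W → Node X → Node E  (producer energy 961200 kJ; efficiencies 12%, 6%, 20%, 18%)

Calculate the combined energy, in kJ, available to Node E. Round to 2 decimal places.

334.81 kJ

Path 1: 8567000 × 0.05 × 0.05 × 0.05 × 0.08 = 85.67 kJ
Path 2: 961200 × 0.12 × 0.06 × 0.2 × 0.18 = 249.14304 kJ
Total at Node E: 85.67 + 249.14304 = 334.81304 kJ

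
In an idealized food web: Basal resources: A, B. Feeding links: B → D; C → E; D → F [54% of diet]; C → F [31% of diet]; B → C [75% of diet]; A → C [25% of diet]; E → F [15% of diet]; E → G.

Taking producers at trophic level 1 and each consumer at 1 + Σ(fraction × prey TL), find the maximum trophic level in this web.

4

C: 1 + (0.75×1 + 0.25×1) = 2
D: 1 + 1 = 2
E: 1 + 2 = 3
F: 1 + (0.15×3 + 0.31×2 + 0.54×2) = 3.15
G: 1 + 3 = 4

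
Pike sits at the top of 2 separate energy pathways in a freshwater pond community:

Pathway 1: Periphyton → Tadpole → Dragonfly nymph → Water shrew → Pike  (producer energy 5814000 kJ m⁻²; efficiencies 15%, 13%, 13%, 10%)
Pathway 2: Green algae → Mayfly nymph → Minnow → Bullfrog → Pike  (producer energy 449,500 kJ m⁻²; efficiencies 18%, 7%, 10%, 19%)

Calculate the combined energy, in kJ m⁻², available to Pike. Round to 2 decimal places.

1581.46 kJ m⁻²

Pathway 1: 5814000 × 0.15 × 0.13 × 0.13 × 0.1 = 1473.849 kJ m⁻²
Pathway 2: 449500 × 0.18 × 0.07 × 0.1 × 0.19 = 107.6103 kJ m⁻²
Total at Pike: 1473.849 + 107.6103 = 1581.4593 kJ m⁻²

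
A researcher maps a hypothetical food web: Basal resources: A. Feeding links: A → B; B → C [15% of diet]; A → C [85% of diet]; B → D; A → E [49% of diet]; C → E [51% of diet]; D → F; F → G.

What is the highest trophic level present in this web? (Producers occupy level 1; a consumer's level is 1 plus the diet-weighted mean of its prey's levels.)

5

B: 1 + 1 = 2
C: 1 + (0.15×2 + 0.85×1) = 2.15
D: 1 + 2 = 3
E: 1 + (0.49×1 + 0.51×2.15) = 2.5865
F: 1 + 3 = 4
G: 1 + 4 = 5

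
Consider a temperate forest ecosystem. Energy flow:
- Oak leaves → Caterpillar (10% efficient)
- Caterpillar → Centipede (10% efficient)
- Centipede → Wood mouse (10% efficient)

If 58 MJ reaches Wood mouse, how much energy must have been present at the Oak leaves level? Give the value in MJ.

58000 MJ

Cumulative transfer efficiency: 0.1 × 0.1 × 0.1 = 0.001
Oak leaves energy = 58 / 0.001 = 58000 MJ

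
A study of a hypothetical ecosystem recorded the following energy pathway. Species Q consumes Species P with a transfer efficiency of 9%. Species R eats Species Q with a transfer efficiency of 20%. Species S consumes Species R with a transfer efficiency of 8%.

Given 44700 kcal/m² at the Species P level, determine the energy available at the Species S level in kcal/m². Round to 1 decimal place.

64.4 kcal/m²

Species Q: 44700 × 0.09 = 4023 kcal/m²
Species R: 4023 × 0.2 = 804.6 kcal/m²
Species S: 804.6 × 0.08 = 64.368 kcal/m²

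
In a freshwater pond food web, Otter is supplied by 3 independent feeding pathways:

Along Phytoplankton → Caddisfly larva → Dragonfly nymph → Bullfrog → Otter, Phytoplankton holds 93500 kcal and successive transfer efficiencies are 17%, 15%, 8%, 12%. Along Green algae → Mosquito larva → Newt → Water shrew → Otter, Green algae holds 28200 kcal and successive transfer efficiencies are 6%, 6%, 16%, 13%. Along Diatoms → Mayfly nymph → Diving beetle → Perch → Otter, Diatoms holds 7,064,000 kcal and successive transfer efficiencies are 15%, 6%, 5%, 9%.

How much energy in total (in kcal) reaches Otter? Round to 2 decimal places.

311.09 kcal

Via Phytoplankton: 93500 × 0.17 × 0.15 × 0.08 × 0.12 = 22.8888 kcal
Via Green algae: 28200 × 0.06 × 0.06 × 0.16 × 0.13 = 2.111616 kcal
Via Diatoms: 7064000 × 0.15 × 0.06 × 0.05 × 0.09 = 286.092 kcal
Total at Otter: 22.8888 + 2.111616 + 286.092 = 311.092416 kcal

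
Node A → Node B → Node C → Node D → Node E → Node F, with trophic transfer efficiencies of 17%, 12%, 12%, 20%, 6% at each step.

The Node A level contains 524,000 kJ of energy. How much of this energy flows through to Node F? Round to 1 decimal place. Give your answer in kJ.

Node B: 524000 × 0.17 = 89080 kJ
Node C: 89080 × 0.12 = 10689.6 kJ
Node D: 10689.6 × 0.12 = 1282.752 kJ
Node E: 1282.752 × 0.2 = 256.5504 kJ
Node F: 256.5504 × 0.06 = 15.393024 kJ

15.4 kJ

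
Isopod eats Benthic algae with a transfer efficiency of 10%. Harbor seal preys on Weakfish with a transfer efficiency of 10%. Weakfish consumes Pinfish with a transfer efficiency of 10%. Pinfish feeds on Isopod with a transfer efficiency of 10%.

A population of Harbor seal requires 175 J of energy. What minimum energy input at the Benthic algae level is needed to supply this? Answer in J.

Cumulative transfer efficiency: 0.1 × 0.1 × 0.1 × 0.1 = 0.0001
Benthic algae energy = 175 / 0.0001 = 1750000 J

1750000 J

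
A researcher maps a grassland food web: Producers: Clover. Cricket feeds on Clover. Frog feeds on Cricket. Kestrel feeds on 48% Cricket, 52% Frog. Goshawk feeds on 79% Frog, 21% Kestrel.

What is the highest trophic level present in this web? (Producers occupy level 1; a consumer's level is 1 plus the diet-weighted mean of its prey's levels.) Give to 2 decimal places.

4.11

Cricket: 1 + 1 = 2
Frog: 1 + 2 = 3
Kestrel: 1 + (0.48×2 + 0.52×3) = 3.52
Goshawk: 1 + (0.79×3 + 0.21×3.52) = 4.1092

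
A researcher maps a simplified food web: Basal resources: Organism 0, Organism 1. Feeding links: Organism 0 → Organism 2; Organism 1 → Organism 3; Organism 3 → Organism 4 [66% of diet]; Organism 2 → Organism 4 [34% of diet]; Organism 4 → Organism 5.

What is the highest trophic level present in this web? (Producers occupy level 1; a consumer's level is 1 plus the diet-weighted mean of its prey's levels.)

Organism 2: 1 + 1 = 2
Organism 3: 1 + 1 = 2
Organism 4: 1 + (0.66×2 + 0.34×2) = 3
Organism 5: 1 + 3 = 4

4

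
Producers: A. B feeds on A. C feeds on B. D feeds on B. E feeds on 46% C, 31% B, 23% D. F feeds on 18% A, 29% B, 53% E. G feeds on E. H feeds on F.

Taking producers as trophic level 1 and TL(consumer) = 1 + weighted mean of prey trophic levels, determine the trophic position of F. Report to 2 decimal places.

B: 1 + 1 = 2
C: 1 + 2 = 3
D: 1 + 2 = 3
E: 1 + (0.46×3 + 0.31×2 + 0.23×3) = 3.69
F: 1 + (0.18×1 + 0.29×2 + 0.53×3.69) = 3.7157
G: 1 + 3.69 = 4.69
H: 1 + 3.7157 = 4.7157

3.72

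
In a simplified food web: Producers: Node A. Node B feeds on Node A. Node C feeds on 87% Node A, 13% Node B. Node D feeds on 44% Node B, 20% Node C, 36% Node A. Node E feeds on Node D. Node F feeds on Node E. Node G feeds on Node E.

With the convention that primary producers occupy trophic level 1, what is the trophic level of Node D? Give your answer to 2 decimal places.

Node B: 1 + 1 = 2
Node C: 1 + (0.87×1 + 0.13×2) = 2.13
Node D: 1 + (0.44×2 + 0.2×2.13 + 0.36×1) = 2.666
Node E: 1 + 2.666 = 3.666
Node F: 1 + 3.666 = 4.666
Node G: 1 + 3.666 = 4.666

2.67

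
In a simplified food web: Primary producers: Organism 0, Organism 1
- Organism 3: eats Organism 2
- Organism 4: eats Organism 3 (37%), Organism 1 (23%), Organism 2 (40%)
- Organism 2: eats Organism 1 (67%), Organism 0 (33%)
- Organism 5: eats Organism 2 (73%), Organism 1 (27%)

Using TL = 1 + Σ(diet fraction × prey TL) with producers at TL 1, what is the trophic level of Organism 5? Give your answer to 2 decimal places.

Organism 2: 1 + (0.67×1 + 0.33×1) = 2
Organism 3: 1 + 2 = 3
Organism 4: 1 + (0.37×3 + 0.23×1 + 0.4×2) = 3.14
Organism 5: 1 + (0.73×2 + 0.27×1) = 2.73

2.73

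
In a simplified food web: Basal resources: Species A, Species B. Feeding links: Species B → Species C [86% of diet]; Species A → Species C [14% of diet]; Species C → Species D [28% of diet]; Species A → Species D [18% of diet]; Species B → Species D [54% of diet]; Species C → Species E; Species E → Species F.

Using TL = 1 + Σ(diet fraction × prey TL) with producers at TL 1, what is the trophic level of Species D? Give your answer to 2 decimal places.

2.28

Species C: 1 + (0.86×1 + 0.14×1) = 2
Species D: 1 + (0.28×2 + 0.18×1 + 0.54×1) = 2.28
Species E: 1 + 2 = 3
Species F: 1 + 3 = 4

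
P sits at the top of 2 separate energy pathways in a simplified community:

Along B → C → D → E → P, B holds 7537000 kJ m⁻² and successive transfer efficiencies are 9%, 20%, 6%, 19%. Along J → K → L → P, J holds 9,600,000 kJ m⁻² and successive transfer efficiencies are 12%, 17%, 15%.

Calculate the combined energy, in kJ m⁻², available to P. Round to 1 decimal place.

Via B: 7537000 × 0.09 × 0.2 × 0.06 × 0.19 = 1546.5924 kJ m⁻²
Via J: 9600000 × 0.12 × 0.17 × 0.15 = 29376 kJ m⁻²
Total at P: 1546.5924 + 29376 = 30922.5924 kJ m⁻²

30922.6 kJ m⁻²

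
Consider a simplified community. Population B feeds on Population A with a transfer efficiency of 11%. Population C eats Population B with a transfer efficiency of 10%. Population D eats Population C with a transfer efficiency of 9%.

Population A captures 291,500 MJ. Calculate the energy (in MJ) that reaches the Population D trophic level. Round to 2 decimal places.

288.59 MJ

Population B: 291500 × 0.11 = 32065 MJ
Population C: 32065 × 0.1 = 3206.5 MJ
Population D: 3206.5 × 0.09 = 288.585 MJ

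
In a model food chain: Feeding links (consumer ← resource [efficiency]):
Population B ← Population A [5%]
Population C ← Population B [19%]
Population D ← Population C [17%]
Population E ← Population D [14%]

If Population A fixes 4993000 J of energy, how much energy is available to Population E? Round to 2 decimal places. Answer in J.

Population B: 4993000 × 0.05 = 249650 J
Population C: 249650 × 0.19 = 47433.5 J
Population D: 47433.5 × 0.17 = 8063.695 J
Population E: 8063.695 × 0.14 = 1128.9173 J

1128.92 J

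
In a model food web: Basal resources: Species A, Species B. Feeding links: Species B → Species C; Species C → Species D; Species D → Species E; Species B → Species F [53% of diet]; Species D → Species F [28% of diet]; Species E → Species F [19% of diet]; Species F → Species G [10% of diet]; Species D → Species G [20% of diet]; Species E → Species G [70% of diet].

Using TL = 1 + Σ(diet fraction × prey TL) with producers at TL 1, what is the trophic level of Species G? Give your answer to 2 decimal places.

4.71

Species C: 1 + 1 = 2
Species D: 1 + 2 = 3
Species E: 1 + 3 = 4
Species F: 1 + (0.53×1 + 0.28×3 + 0.19×4) = 3.13
Species G: 1 + (0.1×3.13 + 0.2×3 + 0.7×4) = 4.713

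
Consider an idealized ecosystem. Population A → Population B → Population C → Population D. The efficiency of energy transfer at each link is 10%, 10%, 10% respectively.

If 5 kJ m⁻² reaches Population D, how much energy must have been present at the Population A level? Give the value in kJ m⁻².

5000 kJ m⁻²

Cumulative transfer efficiency: 0.1 × 0.1 × 0.1 = 0.001
Population A energy = 5 / 0.001 = 5000 kJ m⁻²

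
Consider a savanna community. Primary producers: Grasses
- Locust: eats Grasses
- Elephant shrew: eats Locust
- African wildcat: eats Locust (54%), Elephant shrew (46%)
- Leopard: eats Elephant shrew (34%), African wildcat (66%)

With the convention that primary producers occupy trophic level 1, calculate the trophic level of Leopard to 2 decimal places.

Locust: 1 + 1 = 2
Elephant shrew: 1 + 2 = 3
African wildcat: 1 + (0.54×2 + 0.46×3) = 3.46
Leopard: 1 + (0.34×3 + 0.66×3.46) = 4.3036

4.30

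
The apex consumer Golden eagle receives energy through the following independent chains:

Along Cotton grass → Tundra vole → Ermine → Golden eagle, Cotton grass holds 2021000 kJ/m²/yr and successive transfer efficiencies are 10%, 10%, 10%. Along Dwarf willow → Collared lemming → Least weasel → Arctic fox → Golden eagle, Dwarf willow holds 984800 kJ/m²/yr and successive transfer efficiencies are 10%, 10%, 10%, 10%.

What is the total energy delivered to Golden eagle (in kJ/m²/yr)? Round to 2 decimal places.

2119.48 kJ/m²/yr

Via Cotton grass: 2021000 × 0.1 × 0.1 × 0.1 = 2021 kJ/m²/yr
Via Dwarf willow: 984800 × 0.1 × 0.1 × 0.1 × 0.1 = 98.48 kJ/m²/yr
Total at Golden eagle: 2021 + 98.48 = 2119.48 kJ/m²/yr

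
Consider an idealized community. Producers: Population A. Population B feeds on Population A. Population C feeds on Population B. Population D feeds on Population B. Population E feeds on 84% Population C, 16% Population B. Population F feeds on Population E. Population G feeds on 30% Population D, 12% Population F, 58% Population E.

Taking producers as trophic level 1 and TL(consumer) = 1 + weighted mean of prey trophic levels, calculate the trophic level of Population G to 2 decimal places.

4.71

Population B: 1 + 1 = 2
Population C: 1 + 2 = 3
Population D: 1 + 2 = 3
Population E: 1 + (0.84×3 + 0.16×2) = 3.84
Population F: 1 + 3.84 = 4.84
Population G: 1 + (0.3×3 + 0.12×4.84 + 0.58×3.84) = 4.708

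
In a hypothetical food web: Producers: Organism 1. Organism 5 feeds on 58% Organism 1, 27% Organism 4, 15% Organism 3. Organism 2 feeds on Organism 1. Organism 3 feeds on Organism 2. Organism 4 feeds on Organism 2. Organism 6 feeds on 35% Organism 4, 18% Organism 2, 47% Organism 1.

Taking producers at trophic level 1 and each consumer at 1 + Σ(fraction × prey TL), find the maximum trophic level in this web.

Organism 2: 1 + 1 = 2
Organism 3: 1 + 2 = 3
Organism 4: 1 + 2 = 3
Organism 5: 1 + (0.58×1 + 0.27×3 + 0.15×3) = 2.84
Organism 6: 1 + (0.35×3 + 0.18×2 + 0.47×1) = 2.88

3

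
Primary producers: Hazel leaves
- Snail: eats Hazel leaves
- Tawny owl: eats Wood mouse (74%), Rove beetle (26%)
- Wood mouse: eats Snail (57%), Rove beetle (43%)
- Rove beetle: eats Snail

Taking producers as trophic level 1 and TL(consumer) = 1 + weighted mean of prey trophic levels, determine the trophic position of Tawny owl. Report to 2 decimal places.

4.32

Snail: 1 + 1 = 2
Rove beetle: 1 + 2 = 3
Wood mouse: 1 + (0.57×2 + 0.43×3) = 3.43
Tawny owl: 1 + (0.74×3.43 + 0.26×3) = 4.3182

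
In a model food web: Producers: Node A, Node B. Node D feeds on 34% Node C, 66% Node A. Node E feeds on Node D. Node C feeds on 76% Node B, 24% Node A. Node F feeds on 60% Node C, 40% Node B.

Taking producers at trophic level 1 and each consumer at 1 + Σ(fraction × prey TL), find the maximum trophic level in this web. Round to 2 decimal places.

Node C: 1 + (0.76×1 + 0.24×1) = 2
Node D: 1 + (0.34×2 + 0.66×1) = 2.34
Node E: 1 + 2.34 = 3.34
Node F: 1 + (0.6×2 + 0.4×1) = 2.6

3.34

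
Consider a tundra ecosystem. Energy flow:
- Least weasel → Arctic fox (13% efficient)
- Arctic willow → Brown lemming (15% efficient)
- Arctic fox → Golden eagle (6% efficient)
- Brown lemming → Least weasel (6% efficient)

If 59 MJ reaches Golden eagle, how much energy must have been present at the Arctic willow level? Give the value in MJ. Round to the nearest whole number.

Cumulative transfer efficiency: 0.15 × 0.06 × 0.13 × 0.06 = 0.0000702
Arctic willow energy = 59 / 0.0000702 = 840456 MJ

840456 MJ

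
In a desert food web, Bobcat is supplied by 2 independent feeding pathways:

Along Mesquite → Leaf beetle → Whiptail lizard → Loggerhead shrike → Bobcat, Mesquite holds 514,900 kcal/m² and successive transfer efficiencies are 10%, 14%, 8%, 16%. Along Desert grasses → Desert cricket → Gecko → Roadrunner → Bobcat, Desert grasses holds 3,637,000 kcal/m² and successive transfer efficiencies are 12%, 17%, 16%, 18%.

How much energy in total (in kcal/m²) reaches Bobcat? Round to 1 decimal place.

Via Mesquite: 514900 × 0.1 × 0.14 × 0.08 × 0.16 = 92.27008 kcal/m²
Via Desert grasses: 3637000 × 0.12 × 0.17 × 0.16 × 0.18 = 2136.81024 kcal/m²
Total at Bobcat: 92.27008 + 2136.81024 = 2229.08032 kcal/m²

2229.1 kcal/m²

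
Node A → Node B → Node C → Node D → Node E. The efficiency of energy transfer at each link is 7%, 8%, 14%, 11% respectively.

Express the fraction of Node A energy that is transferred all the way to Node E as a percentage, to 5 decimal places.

0.00862%

Product of link efficiencies: 0.07 × 0.08 × 0.14 × 0.11 = 0.00008624
As a percentage: 0.00008624 × 100 = 0.00862%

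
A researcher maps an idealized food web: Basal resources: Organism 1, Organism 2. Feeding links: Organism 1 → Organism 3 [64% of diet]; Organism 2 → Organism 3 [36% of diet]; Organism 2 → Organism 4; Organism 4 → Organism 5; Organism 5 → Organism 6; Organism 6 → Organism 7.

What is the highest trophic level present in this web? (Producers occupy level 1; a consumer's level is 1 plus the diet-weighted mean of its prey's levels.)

5

Organism 3: 1 + (0.64×1 + 0.36×1) = 2
Organism 4: 1 + 1 = 2
Organism 5: 1 + 2 = 3
Organism 6: 1 + 3 = 4
Organism 7: 1 + 4 = 5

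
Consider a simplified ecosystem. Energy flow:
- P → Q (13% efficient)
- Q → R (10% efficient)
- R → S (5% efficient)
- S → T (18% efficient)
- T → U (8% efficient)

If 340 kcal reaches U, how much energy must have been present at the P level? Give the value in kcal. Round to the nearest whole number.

36324786 kcal

Cumulative transfer efficiency: 0.13 × 0.1 × 0.05 × 0.18 × 0.08 = 0.00000936
P energy = 340 / 0.00000936 = 36324786 kcal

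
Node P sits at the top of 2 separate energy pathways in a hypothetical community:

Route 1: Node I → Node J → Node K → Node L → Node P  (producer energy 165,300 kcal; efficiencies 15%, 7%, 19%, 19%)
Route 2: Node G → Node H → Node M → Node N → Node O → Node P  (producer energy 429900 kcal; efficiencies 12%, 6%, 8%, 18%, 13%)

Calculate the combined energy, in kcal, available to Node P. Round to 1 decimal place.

68.5 kcal

Route 1: 165300 × 0.15 × 0.07 × 0.19 × 0.19 = 62.656965 kcal
Route 2: 429900 × 0.12 × 0.06 × 0.08 × 0.18 × 0.13 = 5.79436416 kcal
Total at Node P: 62.656965 + 5.79436416 = 68.45132916 kcal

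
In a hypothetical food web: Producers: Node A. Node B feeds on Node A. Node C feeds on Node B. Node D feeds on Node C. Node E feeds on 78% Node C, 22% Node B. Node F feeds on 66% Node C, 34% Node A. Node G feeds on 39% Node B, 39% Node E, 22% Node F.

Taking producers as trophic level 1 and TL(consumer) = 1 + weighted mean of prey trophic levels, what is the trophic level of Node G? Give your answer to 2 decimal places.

3.98

Node B: 1 + 1 = 2
Node C: 1 + 2 = 3
Node D: 1 + 3 = 4
Node E: 1 + (0.78×3 + 0.22×2) = 3.78
Node F: 1 + (0.66×3 + 0.34×1) = 3.32
Node G: 1 + (0.39×2 + 0.39×3.78 + 0.22×3.32) = 3.9846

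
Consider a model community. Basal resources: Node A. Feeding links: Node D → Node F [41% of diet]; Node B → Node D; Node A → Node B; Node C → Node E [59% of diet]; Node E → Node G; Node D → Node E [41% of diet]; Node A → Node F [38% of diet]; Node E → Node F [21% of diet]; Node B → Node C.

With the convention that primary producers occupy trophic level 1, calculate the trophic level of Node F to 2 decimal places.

Node B: 1 + 1 = 2
Node C: 1 + 2 = 3
Node D: 1 + 2 = 3
Node E: 1 + (0.59×3 + 0.41×3) = 4
Node F: 1 + (0.41×3 + 0.21×4 + 0.38×1) = 3.45
Node G: 1 + 4 = 5

3.45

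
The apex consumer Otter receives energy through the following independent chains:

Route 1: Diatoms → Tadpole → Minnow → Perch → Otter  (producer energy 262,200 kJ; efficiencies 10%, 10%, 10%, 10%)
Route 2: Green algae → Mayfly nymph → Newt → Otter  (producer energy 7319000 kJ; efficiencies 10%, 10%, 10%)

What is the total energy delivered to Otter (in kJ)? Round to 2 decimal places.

Route 1: 262200 × 0.1 × 0.1 × 0.1 × 0.1 = 26.22 kJ
Route 2: 7319000 × 0.1 × 0.1 × 0.1 = 7319 kJ
Total at Otter: 26.22 + 7319 = 7345.22 kJ

7345.22 kJ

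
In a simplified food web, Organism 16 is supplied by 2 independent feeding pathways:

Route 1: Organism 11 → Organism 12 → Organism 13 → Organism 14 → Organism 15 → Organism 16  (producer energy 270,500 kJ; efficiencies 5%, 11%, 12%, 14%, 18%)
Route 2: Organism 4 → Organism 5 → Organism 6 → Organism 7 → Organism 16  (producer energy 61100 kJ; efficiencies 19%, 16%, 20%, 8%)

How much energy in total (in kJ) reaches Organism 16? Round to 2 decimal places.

34.22 kJ

Route 1: 270500 × 0.05 × 0.11 × 0.12 × 0.14 × 0.18 = 4.498956 kJ
Route 2: 61100 × 0.19 × 0.16 × 0.2 × 0.08 = 29.71904 kJ
Total at Organism 16: 4.498956 + 29.71904 = 34.217996 kJ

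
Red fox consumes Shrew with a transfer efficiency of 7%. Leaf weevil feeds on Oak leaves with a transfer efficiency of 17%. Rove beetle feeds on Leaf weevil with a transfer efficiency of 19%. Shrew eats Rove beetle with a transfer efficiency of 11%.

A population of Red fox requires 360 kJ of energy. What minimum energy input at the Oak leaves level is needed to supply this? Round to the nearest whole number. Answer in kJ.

Cumulative transfer efficiency: 0.17 × 0.19 × 0.11 × 0.07 = 0.00024871
Oak leaves energy = 360 / 0.00024871 = 1447469 kJ

1447469 kJ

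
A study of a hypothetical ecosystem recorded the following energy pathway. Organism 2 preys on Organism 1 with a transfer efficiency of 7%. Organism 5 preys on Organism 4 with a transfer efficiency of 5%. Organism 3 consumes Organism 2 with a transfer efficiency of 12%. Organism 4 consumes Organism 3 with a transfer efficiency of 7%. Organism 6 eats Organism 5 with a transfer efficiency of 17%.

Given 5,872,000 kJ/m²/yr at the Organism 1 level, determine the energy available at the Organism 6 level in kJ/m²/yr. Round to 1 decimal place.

Organism 2: 5872000 × 0.07 = 411040 kJ/m²/yr
Organism 3: 411040 × 0.12 = 49324.8 kJ/m²/yr
Organism 4: 49324.8 × 0.07 = 3452.736 kJ/m²/yr
Organism 5: 3452.736 × 0.05 = 172.6368 kJ/m²/yr
Organism 6: 172.6368 × 0.17 = 29.348256 kJ/m²/yr

29.3 kJ/m²/yr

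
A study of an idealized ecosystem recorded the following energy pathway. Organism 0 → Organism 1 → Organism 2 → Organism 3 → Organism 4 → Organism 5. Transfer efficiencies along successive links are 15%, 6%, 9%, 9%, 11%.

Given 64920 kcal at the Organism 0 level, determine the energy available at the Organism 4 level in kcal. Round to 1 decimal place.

Organism 1: 64920 × 0.15 = 9738 kcal
Organism 2: 9738 × 0.06 = 584.28 kcal
Organism 3: 584.28 × 0.09 = 52.5852 kcal
Organism 4: 52.5852 × 0.09 = 4.732668 kcal

4.7 kcal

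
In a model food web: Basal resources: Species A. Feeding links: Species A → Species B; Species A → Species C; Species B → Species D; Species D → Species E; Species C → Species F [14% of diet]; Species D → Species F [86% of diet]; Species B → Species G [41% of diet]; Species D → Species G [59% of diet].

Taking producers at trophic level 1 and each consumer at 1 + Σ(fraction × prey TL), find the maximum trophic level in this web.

Species B: 1 + 1 = 2
Species C: 1 + 1 = 2
Species D: 1 + 2 = 3
Species E: 1 + 3 = 4
Species F: 1 + (0.14×2 + 0.86×3) = 3.86
Species G: 1 + (0.41×2 + 0.59×3) = 3.59

4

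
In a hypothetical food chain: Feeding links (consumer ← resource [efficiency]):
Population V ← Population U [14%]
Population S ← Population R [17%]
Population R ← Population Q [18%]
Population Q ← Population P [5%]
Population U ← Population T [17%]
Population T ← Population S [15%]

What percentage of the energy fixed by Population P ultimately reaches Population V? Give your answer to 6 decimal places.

0.000546%

Product of link efficiencies: 0.05 × 0.18 × 0.17 × 0.15 × 0.17 × 0.14 = 0.0000054621
As a percentage: 0.0000054621 × 100 = 0.000546%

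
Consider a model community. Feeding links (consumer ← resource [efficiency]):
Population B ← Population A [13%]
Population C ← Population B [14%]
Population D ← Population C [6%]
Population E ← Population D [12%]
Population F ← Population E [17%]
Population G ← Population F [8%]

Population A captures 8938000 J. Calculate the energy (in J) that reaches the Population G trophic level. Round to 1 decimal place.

Population B: 8938000 × 0.13 = 1161940 J
Population C: 1161940 × 0.14 = 162671.6 J
Population D: 162671.6 × 0.06 = 9760.296 J
Population E: 9760.296 × 0.12 = 1171.23552 J
Population F: 1171.23552 × 0.17 = 199.1100384 J
Population G: 199.1100384 × 0.08 = 15.928803072 J

15.9 J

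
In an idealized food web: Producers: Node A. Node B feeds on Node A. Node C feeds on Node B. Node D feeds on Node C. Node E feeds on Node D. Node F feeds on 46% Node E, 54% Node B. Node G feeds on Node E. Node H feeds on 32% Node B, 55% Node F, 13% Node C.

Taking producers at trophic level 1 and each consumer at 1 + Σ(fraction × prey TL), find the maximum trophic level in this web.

6

Node B: 1 + 1 = 2
Node C: 1 + 2 = 3
Node D: 1 + 3 = 4
Node E: 1 + 4 = 5
Node F: 1 + (0.46×5 + 0.54×2) = 4.38
Node G: 1 + 5 = 6
Node H: 1 + (0.32×2 + 0.55×4.38 + 0.13×3) = 4.439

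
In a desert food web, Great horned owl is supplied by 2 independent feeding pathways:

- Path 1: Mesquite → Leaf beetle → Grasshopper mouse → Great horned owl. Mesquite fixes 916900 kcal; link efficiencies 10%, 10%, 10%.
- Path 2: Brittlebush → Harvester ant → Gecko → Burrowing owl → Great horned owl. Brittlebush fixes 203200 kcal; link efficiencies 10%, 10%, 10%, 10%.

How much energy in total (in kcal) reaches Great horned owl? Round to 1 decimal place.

937.2 kcal

Path 1: 916900 × 0.1 × 0.1 × 0.1 = 916.9 kcal
Path 2: 203200 × 0.1 × 0.1 × 0.1 × 0.1 = 20.32 kcal
Total at Great horned owl: 916.9 + 20.32 = 937.22 kcal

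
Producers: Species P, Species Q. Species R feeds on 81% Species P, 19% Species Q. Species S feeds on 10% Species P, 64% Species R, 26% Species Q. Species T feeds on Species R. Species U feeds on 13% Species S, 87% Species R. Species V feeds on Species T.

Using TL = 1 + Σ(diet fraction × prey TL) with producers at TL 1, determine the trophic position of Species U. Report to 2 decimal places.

Species R: 1 + (0.81×1 + 0.19×1) = 2
Species S: 1 + (0.1×1 + 0.64×2 + 0.26×1) = 2.64
Species T: 1 + 2 = 3
Species U: 1 + (0.13×2.64 + 0.87×2) = 3.0832
Species V: 1 + 3 = 4

3.08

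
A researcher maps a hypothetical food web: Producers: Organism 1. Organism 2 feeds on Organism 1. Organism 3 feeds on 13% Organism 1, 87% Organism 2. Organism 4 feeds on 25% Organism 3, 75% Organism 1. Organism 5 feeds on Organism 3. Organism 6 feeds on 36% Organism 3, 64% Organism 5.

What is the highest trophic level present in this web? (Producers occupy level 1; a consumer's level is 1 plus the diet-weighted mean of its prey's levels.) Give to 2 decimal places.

4.51

Organism 2: 1 + 1 = 2
Organism 3: 1 + (0.13×1 + 0.87×2) = 2.87
Organism 4: 1 + (0.25×2.87 + 0.75×1) = 2.4675
Organism 5: 1 + 2.87 = 3.87
Organism 6: 1 + (0.36×2.87 + 0.64×3.87) = 4.51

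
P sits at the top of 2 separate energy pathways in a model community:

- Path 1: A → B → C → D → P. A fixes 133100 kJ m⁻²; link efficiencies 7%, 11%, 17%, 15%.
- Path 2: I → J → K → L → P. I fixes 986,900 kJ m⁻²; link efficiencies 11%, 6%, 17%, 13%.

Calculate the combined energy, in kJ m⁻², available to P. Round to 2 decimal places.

Path 1: 133100 × 0.07 × 0.11 × 0.17 × 0.15 = 26.134185 kJ m⁻²
Path 2: 986900 × 0.11 × 0.06 × 0.17 × 0.13 = 143.949234 kJ m⁻²
Total at P: 26.134185 + 143.949234 = 170.083419 kJ m⁻²

170.08 kJ m⁻²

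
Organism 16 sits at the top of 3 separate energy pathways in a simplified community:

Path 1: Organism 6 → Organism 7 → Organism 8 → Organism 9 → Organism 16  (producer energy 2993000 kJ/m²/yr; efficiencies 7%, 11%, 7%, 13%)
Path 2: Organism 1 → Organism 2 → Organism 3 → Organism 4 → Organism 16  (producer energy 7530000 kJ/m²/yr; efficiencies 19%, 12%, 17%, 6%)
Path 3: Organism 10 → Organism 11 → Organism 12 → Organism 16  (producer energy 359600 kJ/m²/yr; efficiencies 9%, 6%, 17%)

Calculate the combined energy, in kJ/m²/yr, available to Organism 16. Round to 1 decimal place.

Path 1: 2993000 × 0.07 × 0.11 × 0.07 × 0.13 = 209.71951 kJ/m²/yr
Path 2: 7530000 × 0.19 × 0.12 × 0.17 × 0.06 = 1751.1768 kJ/m²/yr
Path 3: 359600 × 0.09 × 0.06 × 0.17 = 330.1128 kJ/m²/yr
Total at Organism 16: 209.71951 + 1751.1768 + 330.1128 = 2291.00911 kJ/m²/yr

2291.0 kJ/m²/yr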